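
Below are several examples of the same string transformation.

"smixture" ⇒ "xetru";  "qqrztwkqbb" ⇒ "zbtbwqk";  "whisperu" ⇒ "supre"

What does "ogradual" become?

Looking at the pairs, the operation is to delete the first 3 characters, then take characters alternately from the front and the back (1st, last, 2nd, 2nd-last, ...).
On "ogradual": the first step gives "adual", and the second then gives "aldau".

aldau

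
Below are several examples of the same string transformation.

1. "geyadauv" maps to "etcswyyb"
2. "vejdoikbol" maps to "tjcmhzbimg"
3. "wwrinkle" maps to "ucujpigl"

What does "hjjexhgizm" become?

The rule is to take characters alternately from the front and the back (1st, last, 2nd, 2nd-last, ...), then shift every letter 2 places backward in the alphabet (wrapping around).
Doing the same to "hjjexhgizm": "fkhxhgcevf".
(Check on "wwrinkle": → "wewlrkin" → "ucujpigl" ✓)

fkhxhgcevf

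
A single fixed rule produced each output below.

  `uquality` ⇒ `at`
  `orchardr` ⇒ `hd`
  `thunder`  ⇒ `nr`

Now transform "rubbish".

bh

The rule is to move the first character to the end, then keep one character in every 3, starting at position 3 (positions 3rd, 6th, 9th, ...).
"rubbish" → "ubbishr" → "bh".
(Check on "orchardr": → "rchardro" → "hd" ✓)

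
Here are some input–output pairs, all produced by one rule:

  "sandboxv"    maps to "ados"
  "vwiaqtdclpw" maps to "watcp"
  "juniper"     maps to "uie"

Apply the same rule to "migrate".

What's happening: swap the first and last characters, then keep every other character starting from the second (positions 2nd, 4th, 6th, ...).
For "migrate", step one produces "eigratm"; step two turns that into "irt".

irt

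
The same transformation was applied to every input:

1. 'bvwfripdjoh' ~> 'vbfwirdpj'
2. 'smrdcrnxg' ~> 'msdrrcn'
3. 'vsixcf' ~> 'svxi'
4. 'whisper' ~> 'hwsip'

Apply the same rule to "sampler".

aspml

Looking at the pairs, the operation is to delete the last 2 characters, then swap each adjacent pair of characters (1↔2, 3↔4, ...).
For "sampler" the result is "aspml".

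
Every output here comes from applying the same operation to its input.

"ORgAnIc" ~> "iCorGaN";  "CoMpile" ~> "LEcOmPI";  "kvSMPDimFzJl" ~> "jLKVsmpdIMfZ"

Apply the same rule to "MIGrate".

TEmigRA

The transformation: flip the case of every letter, then move the last 2 characters to the front (rotate right by 2).
For "MIGrate", step one produces "migRATE"; step two turns that into "TEmigRA".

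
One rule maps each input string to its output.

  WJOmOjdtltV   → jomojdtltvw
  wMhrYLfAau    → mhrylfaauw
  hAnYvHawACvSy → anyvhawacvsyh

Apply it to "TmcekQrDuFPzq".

mcekqrdufpzqt

In each case the input is transformed by: move the first character to the end, then convert every letter to lowercase.
Applying both steps to "TmcekQrDuFPzq": "mcekQrDuFPzqT", then "mcekqrdufpzqt".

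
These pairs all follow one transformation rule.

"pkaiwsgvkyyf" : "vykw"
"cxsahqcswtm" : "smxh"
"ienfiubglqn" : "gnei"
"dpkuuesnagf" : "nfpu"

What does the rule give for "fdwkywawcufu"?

Rule — keep one character in every 3, starting at position 2 (positions 2nd, 5th, 8th, ...), then swap the front and back halves of the string.
Starting from "fdwkywawcufu": after the first operation, "dywf"; after the second, "wfdy".

wfdy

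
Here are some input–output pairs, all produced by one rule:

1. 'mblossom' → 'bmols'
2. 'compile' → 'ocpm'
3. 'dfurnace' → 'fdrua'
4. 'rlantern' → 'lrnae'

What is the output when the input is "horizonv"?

Rule — swap each adjacent pair of characters (1↔2, 3↔4, ...), then delete the last 3 characters.
Applying both steps to "horizonv": "ohirozvn", then "ohiro".

ohiro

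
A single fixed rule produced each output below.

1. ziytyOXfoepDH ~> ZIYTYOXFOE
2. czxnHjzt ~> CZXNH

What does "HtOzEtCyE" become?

HTOZET

In each case the input is transformed by: delete the last 3 characters, then convert every letter to uppercase.
Working it through for "HtOzEtCyE": intermediate "HtOzEt", final "HTOZET".
(Check on "czxnHjzt": → "czxnH" → "CZXNH" ✓)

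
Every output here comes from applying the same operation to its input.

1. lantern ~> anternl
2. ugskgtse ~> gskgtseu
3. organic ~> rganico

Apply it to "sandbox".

What's happening: move the first character to the end.
For "sandbox" the result is "andboxs".

andboxs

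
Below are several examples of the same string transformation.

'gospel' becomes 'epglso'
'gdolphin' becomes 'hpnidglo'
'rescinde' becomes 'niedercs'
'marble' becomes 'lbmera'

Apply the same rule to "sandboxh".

obhxasdn

The pattern: swap the front and back halves of the string, then swap each adjacent pair of characters (1↔2, 3↔4, ...).
"sandboxh" → "boxhsand" → "obhxasdn".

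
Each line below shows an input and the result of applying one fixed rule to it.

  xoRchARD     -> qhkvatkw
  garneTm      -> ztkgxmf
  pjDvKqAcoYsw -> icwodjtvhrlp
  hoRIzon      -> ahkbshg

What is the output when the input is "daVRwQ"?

The transformation: shift every letter 7 places backward in the alphabet (wrapping around), then convert every letter to lowercase.
"daVRwQ" → "wtokpj".

wtokpj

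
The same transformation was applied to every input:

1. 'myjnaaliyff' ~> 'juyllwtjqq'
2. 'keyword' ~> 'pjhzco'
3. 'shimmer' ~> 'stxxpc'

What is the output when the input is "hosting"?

zdetyr

Each output is the input with this applied: delete the first character, then shift every letter 11 places forward in the alphabet (wrapping around).
Starting from "hosting": after the first operation, "osting"; after the second, "zdetyr".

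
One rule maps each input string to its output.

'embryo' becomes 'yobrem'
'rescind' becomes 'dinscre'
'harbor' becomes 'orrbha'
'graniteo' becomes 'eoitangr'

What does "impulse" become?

The transformation: swap each adjacent pair of characters (1↔2, 3↔4, ...), then reverse the string.
For "impulse", step one produces "miupsle"; step two turns that into "elspuim".

elspuim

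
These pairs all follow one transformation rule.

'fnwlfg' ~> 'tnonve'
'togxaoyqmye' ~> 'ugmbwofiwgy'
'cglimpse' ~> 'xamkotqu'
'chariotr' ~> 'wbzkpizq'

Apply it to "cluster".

What's happening: move the last 3 characters to the front (rotate right by 3), then shift every letter 8 places forward in the alphabet (wrapping around).
Working it through for "cluster": intermediate "terclus", final "bmzktca".

bmzktca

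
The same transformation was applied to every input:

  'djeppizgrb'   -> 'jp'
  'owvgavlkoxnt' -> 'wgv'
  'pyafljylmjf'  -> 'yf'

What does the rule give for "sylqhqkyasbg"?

yqq

What's happening: keep every other character starting from the second (positions 2nd, 4th, 6th, ...), then delete the last 3 characters.
On "sylqhqkyasbg": the first step gives "yqqysg", and the second then gives "yqq".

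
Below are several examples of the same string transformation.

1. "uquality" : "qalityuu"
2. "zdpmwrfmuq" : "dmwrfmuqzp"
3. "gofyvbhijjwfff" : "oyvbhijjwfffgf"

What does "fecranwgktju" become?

Rule — move the first 2 characters to the end (rotate left by 2), then swap the first and last characters.
Applying both steps to "fecranwgktju": "cranwgktjufe", then "eranwgktjufc".

eranwgktjufc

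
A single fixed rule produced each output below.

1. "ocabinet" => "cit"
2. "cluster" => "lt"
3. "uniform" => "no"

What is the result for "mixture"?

Rule — keep one character in every 3, starting at position 2 (positions 2nd, 5th, 8th, ...).
On "mixture" that produces "iu".

iu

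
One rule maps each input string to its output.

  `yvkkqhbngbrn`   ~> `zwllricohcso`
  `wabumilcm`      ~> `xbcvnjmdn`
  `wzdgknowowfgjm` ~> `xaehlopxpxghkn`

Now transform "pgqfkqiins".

qhrglrjjot

The rule is to shift every letter 1 place forward in the alphabet (wrapping around).
So "pgqfkqiins" becomes "qhrglrjjot".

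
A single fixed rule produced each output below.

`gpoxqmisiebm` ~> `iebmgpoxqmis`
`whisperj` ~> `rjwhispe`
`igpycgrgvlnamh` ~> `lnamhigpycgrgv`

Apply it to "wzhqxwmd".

Rule — move the first 2 characters to the end (rotate left by 2), then swap the front and back halves of the string.
Applying both steps to "wzhqxwmd": "hqxwmdwz", then "mdwzhqxw".

mdwzhqxw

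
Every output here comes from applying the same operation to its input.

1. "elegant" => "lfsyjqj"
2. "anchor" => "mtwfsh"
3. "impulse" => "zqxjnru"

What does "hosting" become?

Rule — move the first 3 characters to the end (rotate left by 3), then shift every letter 5 places forward in the alphabet (wrapping around).
On "hosting": the first step gives "tinghos", and the second then gives "ynslmtx".

ynslmtx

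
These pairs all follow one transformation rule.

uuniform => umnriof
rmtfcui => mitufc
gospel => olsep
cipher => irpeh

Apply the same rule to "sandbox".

axnodb

Looking at the pairs, the operation is to delete the first character, then take characters alternately from the front and the back (1st, last, 2nd, 2nd-last, ...).
On "sandbox": the first step gives "andbox", and the second then gives "axnodb".
(Check on "cipher": → "ipher" → "irpeh" ✓)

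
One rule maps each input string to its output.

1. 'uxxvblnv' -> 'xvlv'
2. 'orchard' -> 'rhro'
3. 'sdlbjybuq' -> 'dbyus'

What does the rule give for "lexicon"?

Looking at the pairs, the operation is to move the first character to the end, then keep every other character starting from the first (positions 1st, 3rd, 5th, ...).
So "lexicon" becomes "eiol".

eiol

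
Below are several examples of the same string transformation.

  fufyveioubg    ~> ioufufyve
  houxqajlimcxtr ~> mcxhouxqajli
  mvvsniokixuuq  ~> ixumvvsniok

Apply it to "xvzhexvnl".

exvxvzh

Looking at the pairs, the operation is to delete the last 2 characters, then move the last 3 characters to the front (rotate right by 3).
Applying both steps to "xvzhexvnl": "xvzhexv", then "exvxvzh".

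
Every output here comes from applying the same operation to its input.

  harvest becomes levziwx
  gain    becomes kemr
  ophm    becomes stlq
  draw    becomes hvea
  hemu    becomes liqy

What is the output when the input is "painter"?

temrxiv

In each case the input is transformed by: shift every letter 4 places forward in the alphabet (wrapping around).
For "painter" the result is "temrxiv".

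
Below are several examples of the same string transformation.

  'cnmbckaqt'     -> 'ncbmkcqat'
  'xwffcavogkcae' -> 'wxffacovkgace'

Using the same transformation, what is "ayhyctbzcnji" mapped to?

yayhtczbncij

The transformation: swap each adjacent pair of characters (1↔2, 3↔4, ...).
So "ayhyctbzcnji" becomes "yayhtczbncij".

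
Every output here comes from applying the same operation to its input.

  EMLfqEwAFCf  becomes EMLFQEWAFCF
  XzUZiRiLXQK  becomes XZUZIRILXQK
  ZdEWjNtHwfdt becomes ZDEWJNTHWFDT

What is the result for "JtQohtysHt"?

Looking at the pairs, the operation is to convert every letter to uppercase.
So "JtQohtysHt" becomes "JTQOHTYSHT".

JTQOHTYSHT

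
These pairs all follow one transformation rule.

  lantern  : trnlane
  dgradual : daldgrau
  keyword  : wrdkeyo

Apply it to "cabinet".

The transformation: move the last 3 characters to the front (rotate right by 3), then swap the first and last characters.
Applying that to "cabinet" gives "ietcabn".

ietcabn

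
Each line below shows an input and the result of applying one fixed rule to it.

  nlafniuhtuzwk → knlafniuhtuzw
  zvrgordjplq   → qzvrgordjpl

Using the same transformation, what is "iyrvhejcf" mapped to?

Looking at the pairs, the operation is to move the last character to the front.
"iyrvhejcf" → "fiyrvhejc".

fiyrvhejc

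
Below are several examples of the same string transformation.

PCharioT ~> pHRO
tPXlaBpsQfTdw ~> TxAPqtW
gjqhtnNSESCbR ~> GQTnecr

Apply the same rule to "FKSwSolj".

fssL

In each case the input is transformed by: keep every other character starting from the first (positions 1st, 3rd, 5th, ...), then flip the case of every letter.
So "FKSwSolj" becomes "fssL".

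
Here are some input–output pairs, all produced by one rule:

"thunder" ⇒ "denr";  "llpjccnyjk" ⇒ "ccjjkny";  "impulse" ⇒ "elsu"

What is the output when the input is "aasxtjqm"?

jmqtx

Looking at the pairs, the operation is to delete the first 3 characters, then sort the characters into alphabetical order.
For "aasxtjqm", step one produces "xtjqm"; step two turns that into "jmqtx".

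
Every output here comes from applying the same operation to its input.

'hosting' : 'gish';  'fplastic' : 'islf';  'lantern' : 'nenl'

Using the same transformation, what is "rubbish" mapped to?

hibr

Rule — keep every other character starting from the first (positions 1st, 3rd, 5th, ...), then reverse the string.
Starting from "rubbish": after the first operation, "rbih"; after the second, "hibr".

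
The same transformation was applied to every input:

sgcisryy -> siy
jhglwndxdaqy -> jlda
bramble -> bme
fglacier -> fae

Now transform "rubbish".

Each output is the input with this applied: keep one character in every 3, starting at position 1 (positions 1st, 4th, 7th, ...).
"rubbish" → "rbh".

rbh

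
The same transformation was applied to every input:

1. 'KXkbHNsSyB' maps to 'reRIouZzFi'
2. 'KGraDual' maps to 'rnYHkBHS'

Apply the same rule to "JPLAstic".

Each output is the input with this applied: shift every letter 7 places forward in the alphabet (wrapping around), then flip the case of every letter.
On "JPLAstic": the first step gives "QWSHzapj", and the second then gives "qwshZAPJ".

qwshZAPJ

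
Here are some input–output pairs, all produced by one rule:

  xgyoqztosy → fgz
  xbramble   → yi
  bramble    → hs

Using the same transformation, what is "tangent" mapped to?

The pattern: keep one character in every 3, starting at position 3 (positions 3rd, 6th, 9th, ...), then shift every letter 7 places forward in the alphabet (wrapping around).
For "tangent" the result is "uu".

uu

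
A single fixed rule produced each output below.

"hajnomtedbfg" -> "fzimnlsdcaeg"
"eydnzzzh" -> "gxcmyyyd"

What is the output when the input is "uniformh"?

The rule is to shift every letter 1 place backward in the alphabet (wrapping around), then swap the first and last characters.
"uniformh" → "tmhenqlg" → "gmhenqlt".

gmhenqlt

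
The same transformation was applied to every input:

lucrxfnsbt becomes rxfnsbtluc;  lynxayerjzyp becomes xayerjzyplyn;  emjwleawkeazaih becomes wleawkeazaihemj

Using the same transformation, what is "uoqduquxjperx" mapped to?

The pattern: move the first 3 characters to the end (rotate left by 3).
For "uoqduquxjperx" the result is "duquxjperxuoq".

duquxjperxuoq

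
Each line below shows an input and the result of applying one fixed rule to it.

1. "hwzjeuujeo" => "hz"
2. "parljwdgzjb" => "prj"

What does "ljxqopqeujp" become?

Each output is the input with this applied: keep every other character starting from the first (positions 1st, 3rd, 5th, ...), then delete the last 3 characters.
Doing the same to "ljxqopqeujp": "lxo".

lxo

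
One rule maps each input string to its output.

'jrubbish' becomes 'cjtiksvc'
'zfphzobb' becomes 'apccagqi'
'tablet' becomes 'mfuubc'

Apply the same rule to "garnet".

ofuhbs

The pattern: swap the front and back halves of the string, then shift every letter 1 place forward in the alphabet (wrapping around).
Working it through for "garnet": intermediate "netgar", final "ofuhbs".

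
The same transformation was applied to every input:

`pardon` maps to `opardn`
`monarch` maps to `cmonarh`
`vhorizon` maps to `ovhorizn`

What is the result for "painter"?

epaintr

The rule is to move the last character to the front, then swap the first and last characters.
Starting from "painter": after the first operation, "rpainte"; after the second, "epaintr".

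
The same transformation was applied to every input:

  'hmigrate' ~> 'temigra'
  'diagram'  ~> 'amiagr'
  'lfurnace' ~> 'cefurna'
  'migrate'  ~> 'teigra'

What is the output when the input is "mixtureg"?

egixtur

What's happening: delete the first character, then move the last 2 characters to the front (rotate right by 2).
Starting from "mixtureg": after the first operation, "ixtureg"; after the second, "egixtur".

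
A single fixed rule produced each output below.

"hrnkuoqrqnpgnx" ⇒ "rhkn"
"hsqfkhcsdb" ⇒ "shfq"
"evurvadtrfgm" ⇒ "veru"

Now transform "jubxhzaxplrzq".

ujxb

In each case the input is transformed by: swap each adjacent pair of characters (1↔2, 3↔4, ...), then keep only the first 4 characters.
"jubxhzaxplrzq" → "ujxbzhxalpzrq" → "ujxb".
(Check on "hsqfkhcsdb": → "shfqhkscbd" → "shfq" ✓)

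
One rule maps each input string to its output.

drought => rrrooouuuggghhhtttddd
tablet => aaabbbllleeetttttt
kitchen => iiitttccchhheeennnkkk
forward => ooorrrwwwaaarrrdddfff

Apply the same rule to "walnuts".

Looking at the pairs, the operation is to move the first character to the end, then repeat every character 3 times.
Working it through for "walnuts": intermediate "alnutsw", final "aaalllnnnuuutttssswww".

aaalllnnnuuutttssswww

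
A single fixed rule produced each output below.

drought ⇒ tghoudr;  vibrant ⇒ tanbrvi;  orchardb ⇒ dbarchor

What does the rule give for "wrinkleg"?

egklinwr

Each output is the input with this applied: swap each adjacent pair of characters (1↔2, 3↔4, ...), then reverse the string.
Applying that to "wrinkleg" gives "egklinwr".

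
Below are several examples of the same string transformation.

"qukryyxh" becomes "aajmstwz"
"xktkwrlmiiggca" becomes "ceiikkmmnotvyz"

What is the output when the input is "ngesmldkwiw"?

fgikmnopuyy

In each case the input is transformed by: shift every letter 2 places forward in the alphabet (wrapping around), then sort the characters into alphabetical order.
On "ngesmldkwiw": the first step gives "piguonfmyky", and the second then gives "fgikmnopuyy".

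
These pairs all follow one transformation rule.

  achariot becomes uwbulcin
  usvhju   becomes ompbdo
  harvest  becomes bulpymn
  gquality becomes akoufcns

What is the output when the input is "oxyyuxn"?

Looking at the pairs, the operation is to shift every letter 6 places backward in the alphabet (wrapping around).
So "oxyyuxn" becomes "irssorh".

irssorh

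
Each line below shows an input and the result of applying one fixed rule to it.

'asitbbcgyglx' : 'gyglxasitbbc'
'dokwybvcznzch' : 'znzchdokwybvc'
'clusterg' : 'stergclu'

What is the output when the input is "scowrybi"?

Rule — move the last 2 characters to the front (rotate right by 2), then move the last 3 characters to the front (rotate right by 3).
Working it through for "scowrybi": intermediate "biscowry", final "wrybisco".

wrybisco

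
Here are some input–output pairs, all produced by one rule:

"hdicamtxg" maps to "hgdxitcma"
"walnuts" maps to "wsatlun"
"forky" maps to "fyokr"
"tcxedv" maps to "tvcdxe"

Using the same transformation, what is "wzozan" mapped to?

wnzaoz

Looking at the pairs, the operation is to take characters alternately from the front and the back (1st, last, 2nd, 2nd-last, ...).
Doing the same to "wzozan": "wnzaoz".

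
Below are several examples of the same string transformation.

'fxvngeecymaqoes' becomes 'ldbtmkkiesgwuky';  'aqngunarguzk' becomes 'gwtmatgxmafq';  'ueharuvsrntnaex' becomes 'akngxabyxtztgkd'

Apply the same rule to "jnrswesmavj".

ptxyckysgbp

Rule — shift every letter 6 places forward in the alphabet (wrapping around).
On "jnrswesmavj" that produces "ptxyckysgbp".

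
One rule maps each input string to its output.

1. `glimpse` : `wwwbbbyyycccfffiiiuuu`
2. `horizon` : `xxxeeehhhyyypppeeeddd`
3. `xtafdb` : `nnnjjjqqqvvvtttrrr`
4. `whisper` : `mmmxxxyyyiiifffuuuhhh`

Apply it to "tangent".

The pattern: repeat every character 3 times, then shift every letter 10 places backward in the alphabet (wrapping around).
Working it through for "tangent": intermediate "tttaaannngggeeennnttt", final "jjjqqqdddwwwuuudddjjj".

jjjqqqdddwwwuuudddjjj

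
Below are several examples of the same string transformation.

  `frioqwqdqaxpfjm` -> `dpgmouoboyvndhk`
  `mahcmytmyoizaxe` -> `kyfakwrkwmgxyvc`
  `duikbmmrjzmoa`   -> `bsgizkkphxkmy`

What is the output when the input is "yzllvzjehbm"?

The transformation: shift every letter 2 places backward in the alphabet (wrapping around).
So "yzllvzjehbm" becomes "wxjjtxhcfzk".

wxjjtxhcfzk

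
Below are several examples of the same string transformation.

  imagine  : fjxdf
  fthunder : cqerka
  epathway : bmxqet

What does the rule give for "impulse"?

Looking at the pairs, the operation is to shift every letter 3 places backward in the alphabet (wrapping around), then delete the last 2 characters.
Applying both steps to "impulse": "fjmripb", then "fjmri".

fjmri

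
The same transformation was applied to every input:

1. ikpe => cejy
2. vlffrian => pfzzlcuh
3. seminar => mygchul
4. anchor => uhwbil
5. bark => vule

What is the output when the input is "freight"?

zlycabn

The pattern: shift every letter 6 places backward in the alphabet (wrapping around).
Applying that to "freight" gives "zlycabn".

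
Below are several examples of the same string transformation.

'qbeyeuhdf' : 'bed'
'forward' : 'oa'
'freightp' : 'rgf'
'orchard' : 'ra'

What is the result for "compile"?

oi

Rule — swap the first and last characters, then keep one character in every 3, starting at position 2 (positions 2nd, 5th, 8th, ...).
"compile" → "oi".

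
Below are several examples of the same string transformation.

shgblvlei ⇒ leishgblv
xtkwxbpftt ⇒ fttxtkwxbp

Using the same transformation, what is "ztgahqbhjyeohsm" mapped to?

Looking at the pairs, the operation is to move the last 3 characters to the front (rotate right by 3).
Doing the same to "ztgahqbhjyeohsm": "hsmztgahqbhjyeo".

hsmztgahqbhjyeo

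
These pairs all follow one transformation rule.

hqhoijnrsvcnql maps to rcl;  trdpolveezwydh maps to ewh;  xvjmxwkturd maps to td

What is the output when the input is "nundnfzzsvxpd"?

Rule — keep one character in every 3, starting at position 2 (positions 2nd, 5th, 8th, ...), then delete the first 2 characters.
For "nundnfzzsvxpd", step one produces "unzx"; step two turns that into "zx".

zx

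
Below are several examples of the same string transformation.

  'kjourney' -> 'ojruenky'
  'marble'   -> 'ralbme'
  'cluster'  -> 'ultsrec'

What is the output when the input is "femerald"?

Rule — move the first character to the end, then swap each adjacent pair of characters (1↔2, 3↔4, ...).
For "femerald", step one produces "emeraldf"; step two turns that into "merelafd".
(Check on "marble": → "arblem" → "ralbme" ✓)

merelafd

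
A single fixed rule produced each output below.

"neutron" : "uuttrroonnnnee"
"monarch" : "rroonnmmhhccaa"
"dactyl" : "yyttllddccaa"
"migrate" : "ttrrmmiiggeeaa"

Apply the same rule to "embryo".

What's happening: double every character, then sort the characters into reverse alphabetical order.
Starting from "embryo": after the first operation, "eemmbbrryyoo"; after the second, "yyrroommeebb".

yyrroommeebb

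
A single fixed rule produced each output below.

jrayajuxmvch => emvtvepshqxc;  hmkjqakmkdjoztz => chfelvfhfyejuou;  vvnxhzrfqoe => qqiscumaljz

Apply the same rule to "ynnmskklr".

tiihnffgm

The pattern: shift every letter 5 places backward in the alphabet (wrapping around).
Applying that to "ynnmskklr" gives "tiihnffgm".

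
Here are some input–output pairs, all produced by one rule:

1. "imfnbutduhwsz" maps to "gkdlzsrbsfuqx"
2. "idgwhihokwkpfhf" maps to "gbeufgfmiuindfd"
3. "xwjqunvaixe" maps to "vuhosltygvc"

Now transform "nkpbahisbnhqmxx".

linzyfgqzlfokvv

Looking at the pairs, the operation is to shift every letter 2 places backward in the alphabet (wrapping around).
"nkpbahisbnhqmxx" → "linzyfgqzlfokvv".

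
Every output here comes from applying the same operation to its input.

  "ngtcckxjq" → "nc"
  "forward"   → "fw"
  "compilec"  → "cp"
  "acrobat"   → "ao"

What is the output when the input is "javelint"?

je

In each case the input is transformed by: keep one character in every 3, starting at position 1 (positions 1st, 4th, 7th, ...), then delete the last character.
Working it through for "javelint": intermediate "jen", final "je".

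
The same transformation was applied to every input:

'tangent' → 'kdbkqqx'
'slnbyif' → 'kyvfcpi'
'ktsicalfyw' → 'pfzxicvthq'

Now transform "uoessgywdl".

bppdvtairl

The transformation: move the first 2 characters to the end (rotate left by 2), then shift every letter 3 places backward in the alphabet (wrapping around).
Applying that to "uoessgywdl" gives "bppdvtairl".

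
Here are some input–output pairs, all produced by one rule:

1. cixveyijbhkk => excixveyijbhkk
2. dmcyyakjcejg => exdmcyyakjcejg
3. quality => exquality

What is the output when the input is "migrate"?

exmigrate

The transformation: prepend "ex".
So "migrate" becomes "exmigrate".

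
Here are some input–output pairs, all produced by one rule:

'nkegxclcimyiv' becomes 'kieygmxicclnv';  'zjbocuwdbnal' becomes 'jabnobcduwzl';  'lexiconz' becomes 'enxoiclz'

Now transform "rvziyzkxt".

vxzkizyrt

The rule is to take characters alternately from the front and the back (1st, last, 2nd, 2nd-last, ...), then move the first 2 characters to the end (rotate left by 2).
"rvziyzkxt" → "vxzkizyrt".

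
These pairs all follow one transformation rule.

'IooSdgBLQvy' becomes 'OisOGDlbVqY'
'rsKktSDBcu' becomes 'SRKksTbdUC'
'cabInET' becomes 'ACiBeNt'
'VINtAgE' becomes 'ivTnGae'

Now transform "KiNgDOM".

IkGnodm

The rule is to swap each adjacent pair of characters (1↔2, 3↔4, ...), then flip the case of every letter.
Doing the same to "KiNgDOM": "IkGnodm".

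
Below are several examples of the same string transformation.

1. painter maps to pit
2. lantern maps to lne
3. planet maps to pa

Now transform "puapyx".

pa

Each output is the input with this applied: keep every other character starting from the first (positions 1st, 3rd, 5th, ...), then delete the last character.
Applying that to "puapyx" gives "pa".
(Check on "planet": → "pae" → "pa" ✓)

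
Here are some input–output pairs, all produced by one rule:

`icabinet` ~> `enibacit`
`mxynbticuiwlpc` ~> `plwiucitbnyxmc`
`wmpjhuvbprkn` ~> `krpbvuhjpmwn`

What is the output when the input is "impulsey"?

eslupmiy

The transformation: reverse the string, then move the first character to the end.
Applying that to "impulsey" gives "eslupmiy".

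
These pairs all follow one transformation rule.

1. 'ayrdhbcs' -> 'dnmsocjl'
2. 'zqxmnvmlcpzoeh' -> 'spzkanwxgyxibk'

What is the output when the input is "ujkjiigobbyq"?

bjmmzrttuvuf

Looking at the pairs, the operation is to shift every letter 11 places forward in the alphabet (wrapping around), then reverse the string.
So "ujkjiigobbyq" becomes "bjmmzrttuvuf".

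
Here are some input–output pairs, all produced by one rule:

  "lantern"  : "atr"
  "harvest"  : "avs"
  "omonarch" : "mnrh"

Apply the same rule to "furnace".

unc

The transformation: keep every other character starting from the second (positions 2nd, 4th, 6th, ...).
Doing the same to "furnace": "unc".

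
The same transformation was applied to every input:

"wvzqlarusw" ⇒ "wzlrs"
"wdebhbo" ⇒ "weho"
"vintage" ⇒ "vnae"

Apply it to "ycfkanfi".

Looking at the pairs, the operation is to keep every other character starting from the first (positions 1st, 3rd, 5th, ...).
So "ycfkanfi" becomes "yfaf".

yfaf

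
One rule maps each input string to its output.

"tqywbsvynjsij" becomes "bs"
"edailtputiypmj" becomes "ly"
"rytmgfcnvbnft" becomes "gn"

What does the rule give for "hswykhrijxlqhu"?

kl

Rule — keep every other character starting from the first (positions 1st, 3rd, 5th, ...), then keep one character in every 3, starting at position 3 (positions 3rd, 6th, 9th, ...).
For "hswykhrijxlqhu", step one produces "hwkrjlh"; step two turns that into "kl".
(Check on "rytmgfcnvbnft": → "rtgcvnt" → "gn" ✓)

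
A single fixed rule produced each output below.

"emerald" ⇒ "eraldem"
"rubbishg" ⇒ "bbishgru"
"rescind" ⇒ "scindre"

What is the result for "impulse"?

pulseim

The transformation: move the first 2 characters to the end (rotate left by 2).
Doing the same to "impulse": "pulseim".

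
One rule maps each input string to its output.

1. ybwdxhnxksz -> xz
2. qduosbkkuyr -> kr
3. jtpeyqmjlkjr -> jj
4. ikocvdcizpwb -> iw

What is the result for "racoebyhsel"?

hl

The rule is to keep one character in every 3, starting at position 2 (positions 2nd, 5th, 8th, ...), then delete the first 2 characters.
Working it through for "racoebyhsel": intermediate "aehl", final "hl".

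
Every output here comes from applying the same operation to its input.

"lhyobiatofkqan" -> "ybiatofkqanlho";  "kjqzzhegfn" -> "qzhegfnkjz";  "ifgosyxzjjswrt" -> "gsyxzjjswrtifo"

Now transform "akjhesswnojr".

jesswnojrakh

The pattern: move the first 3 characters to the end (rotate left by 3), then swap the first and last characters.
On "akjhesswnojr": the first step gives "hesswnojrakj", and the second then gives "jesswnojrakh".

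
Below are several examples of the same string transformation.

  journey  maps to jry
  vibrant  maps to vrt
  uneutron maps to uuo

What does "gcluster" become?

gue

Rule — keep one character in every 3, starting at position 1 (positions 1st, 4th, 7th, ...).
Doing the same to "gcluster": "gue".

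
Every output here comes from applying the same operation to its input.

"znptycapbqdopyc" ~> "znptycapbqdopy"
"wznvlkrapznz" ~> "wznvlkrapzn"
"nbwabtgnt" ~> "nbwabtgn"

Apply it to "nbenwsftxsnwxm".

nbenwsftxsnwx

What's happening: delete the last character.
So "nbenwsftxsnwxm" becomes "nbenwsftxsnwx".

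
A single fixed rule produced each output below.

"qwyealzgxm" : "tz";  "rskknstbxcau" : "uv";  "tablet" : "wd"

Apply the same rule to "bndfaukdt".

eq

The transformation: shift every letter 3 places forward in the alphabet (wrapping around), then keep only the first 2 characters.
Applying that to "bndfaukdt" gives "eq".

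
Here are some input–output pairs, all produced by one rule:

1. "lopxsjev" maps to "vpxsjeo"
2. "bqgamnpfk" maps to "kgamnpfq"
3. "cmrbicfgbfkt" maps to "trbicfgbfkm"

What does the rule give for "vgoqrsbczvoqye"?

The pattern: delete the first character, then swap the first and last characters.
Doing the same to "vgoqrsbczvoqye": "eoqrsbczvoqyg".

eoqrsbczvoqyg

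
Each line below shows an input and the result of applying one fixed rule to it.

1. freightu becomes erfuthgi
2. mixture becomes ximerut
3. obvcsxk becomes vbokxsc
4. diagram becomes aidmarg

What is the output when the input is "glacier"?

algreic

The pattern: move the first 3 characters to the end (rotate left by 3), then reverse the string.
Working it through for "glacier": intermediate "ciergla", final "algreic".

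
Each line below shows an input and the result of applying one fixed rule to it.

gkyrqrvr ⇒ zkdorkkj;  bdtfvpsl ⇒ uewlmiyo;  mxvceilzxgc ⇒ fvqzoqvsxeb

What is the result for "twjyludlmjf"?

mypccfreewn

Each output is the input with this applied: take characters alternately from the front and the back (1st, last, 2nd, 2nd-last, ...), then shift every letter 7 places backward in the alphabet (wrapping around).
For "twjyludlmjf", step one produces "tfwjjmylldu"; step two turns that into "mypccfreewn".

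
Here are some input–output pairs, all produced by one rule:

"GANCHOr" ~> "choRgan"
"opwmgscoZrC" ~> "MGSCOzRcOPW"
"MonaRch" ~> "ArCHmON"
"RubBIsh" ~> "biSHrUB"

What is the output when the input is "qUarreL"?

RRElQuA

Rule — move the first 3 characters to the end (rotate left by 3), then flip the case of every letter.
Doing the same to "qUarreL": "RRElQuA".
(Check on "MonaRch": → "aRchMon" → "ArCHmON" ✓)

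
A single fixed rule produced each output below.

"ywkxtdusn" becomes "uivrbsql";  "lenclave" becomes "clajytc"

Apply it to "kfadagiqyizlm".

The rule is to shift every letter 2 places backward in the alphabet (wrapping around), then delete the first character.
On "kfadagiqyizlm": the first step gives "idybyegowgxjk", and the second then gives "dybyegowgxjk".

dybyegowgxjk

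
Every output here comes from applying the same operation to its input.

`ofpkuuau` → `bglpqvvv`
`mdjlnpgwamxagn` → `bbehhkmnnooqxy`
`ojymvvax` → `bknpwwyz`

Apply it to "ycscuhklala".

Each output is the input with this applied: shift every letter 1 place forward in the alphabet (wrapping around), then sort the characters into alphabetical order.
On "ycscuhklala": the first step gives "zdtdvilmbmb", and the second then gives "bbddilmmtvz".

bbddilmmtvz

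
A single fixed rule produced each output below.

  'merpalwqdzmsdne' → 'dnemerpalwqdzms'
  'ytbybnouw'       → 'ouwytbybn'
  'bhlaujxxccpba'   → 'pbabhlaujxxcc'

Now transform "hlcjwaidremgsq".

gsqhlcjwaidrem

The rule is to move the last 3 characters to the front (rotate right by 3).
For "hlcjwaidremgsq" the result is "gsqhlcjwaidrem".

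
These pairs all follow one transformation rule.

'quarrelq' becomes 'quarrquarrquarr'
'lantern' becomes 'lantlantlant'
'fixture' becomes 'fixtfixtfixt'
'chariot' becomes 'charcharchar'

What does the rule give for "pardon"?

parparpar

Looking at the pairs, the operation is to delete the last 3 characters, then write the whole string 3 times in a row.
For "pardon", step one produces "par"; step two turns that into "parparpar".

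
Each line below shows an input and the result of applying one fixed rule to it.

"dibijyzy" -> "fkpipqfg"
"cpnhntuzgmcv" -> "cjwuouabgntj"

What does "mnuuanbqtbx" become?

Rule — shift every letter 7 places forward in the alphabet (wrapping around), then move the last character to the front.
Applying both steps to "mnuuanbqtbx": "tubbhuixaie", then "etubbhuixai".

etubbhuixai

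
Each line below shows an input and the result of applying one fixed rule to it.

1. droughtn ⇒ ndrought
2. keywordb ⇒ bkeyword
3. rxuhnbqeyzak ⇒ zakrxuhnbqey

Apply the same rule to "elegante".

Looking at the pairs, the operation is to move the first 3 characters to the end (rotate left by 3), then swap the front and back halves of the string.
Starting from "elegante": after the first operation, "ganteele"; after the second, "eelegant".

eelegant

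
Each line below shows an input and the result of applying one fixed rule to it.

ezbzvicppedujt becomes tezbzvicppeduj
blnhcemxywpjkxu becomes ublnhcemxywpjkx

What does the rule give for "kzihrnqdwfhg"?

Rule — move the last character to the front.
On "kzihrnqdwfhg" that produces "gkzihrnqdwfh".

gkzihrnqdwfh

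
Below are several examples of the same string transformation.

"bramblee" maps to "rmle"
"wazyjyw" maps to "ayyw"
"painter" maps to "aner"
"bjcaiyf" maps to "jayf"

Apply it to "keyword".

ewrd

What's happening: swap each adjacent pair of characters (1↔2, 3↔4, ...), then keep every other character starting from the first (positions 1st, 3rd, 5th, ...).
Starting from "keyword": after the first operation, "ekwyrod"; after the second, "ewrd".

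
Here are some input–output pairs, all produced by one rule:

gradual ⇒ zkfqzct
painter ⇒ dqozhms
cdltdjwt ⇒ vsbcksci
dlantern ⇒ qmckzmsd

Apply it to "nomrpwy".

vxmnlqo

Each output is the input with this applied: move the last 2 characters to the front (rotate right by 2), then shift every letter 1 place backward in the alphabet (wrapping around).
"nomrpwy" → "wynomrp" → "vxmnlqo".
(Check on "painter": → "erpaint" → "dqozhms" ✓)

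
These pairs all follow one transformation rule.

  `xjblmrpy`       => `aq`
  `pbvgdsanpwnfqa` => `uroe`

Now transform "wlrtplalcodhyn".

The transformation: shift every letter 1 place backward in the alphabet (wrapping around), then keep one character in every 3, starting at position 3 (positions 3rd, 6th, 9th, ...).
Working it through for "wlrtplalcodhyn": intermediate "vkqsokzkbncgxm", final "qkbg".

qkbg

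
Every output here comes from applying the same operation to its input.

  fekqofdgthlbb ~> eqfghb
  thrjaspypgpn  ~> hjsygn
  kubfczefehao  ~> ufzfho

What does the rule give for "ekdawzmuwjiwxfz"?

The transformation: keep every other character starting from the second (positions 2nd, 4th, 6th, ...).
Doing the same to "ekdawzmuwjiwxfz": "kazujwf".

kazujwf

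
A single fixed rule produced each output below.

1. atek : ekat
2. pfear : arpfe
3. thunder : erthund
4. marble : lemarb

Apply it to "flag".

The rule is to move the last 2 characters to the front (rotate right by 2).
"flag" → "agfl".

agfl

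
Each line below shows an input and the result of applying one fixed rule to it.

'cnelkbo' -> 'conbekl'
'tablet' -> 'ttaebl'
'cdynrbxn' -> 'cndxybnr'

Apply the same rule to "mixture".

meirxut

The pattern: take characters alternately from the front and the back (1st, last, 2nd, 2nd-last, ...).
On "mixture" that produces "meirxut".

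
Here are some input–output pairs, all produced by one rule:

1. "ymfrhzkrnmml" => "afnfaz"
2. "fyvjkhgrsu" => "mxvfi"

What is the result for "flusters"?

zgsg

In each case the input is transformed by: keep every other character starting from the second (positions 2nd, 4th, 6th, ...), then shift every letter 12 places backward in the alphabet (wrapping around).
Working it through for "flusters": intermediate "lses", final "zgsg".
(Check on "ymfrhzkrnmml": → "mrzrml" → "afnfaz" ✓)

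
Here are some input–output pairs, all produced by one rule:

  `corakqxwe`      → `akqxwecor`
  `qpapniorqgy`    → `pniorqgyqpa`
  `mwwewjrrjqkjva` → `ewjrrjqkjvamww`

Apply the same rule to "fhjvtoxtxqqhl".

vtoxtxqqhlfhj

Looking at the pairs, the operation is to move the first 3 characters to the end (rotate left by 3).
For "fhjvtoxtxqqhl" the result is "vtoxtxqqhlfhj".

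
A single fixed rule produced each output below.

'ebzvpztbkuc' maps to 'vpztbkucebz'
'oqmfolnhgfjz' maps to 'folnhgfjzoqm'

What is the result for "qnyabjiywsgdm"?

In each case the input is transformed by: move the first 3 characters to the end (rotate left by 3).
On "qnyabjiywsgdm" that produces "abjiywsgdmqny".

abjiywsgdmqny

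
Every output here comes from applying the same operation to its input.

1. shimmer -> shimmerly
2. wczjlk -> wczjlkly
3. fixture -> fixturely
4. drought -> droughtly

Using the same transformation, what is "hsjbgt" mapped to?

The rule is to append "ly".
On "hsjbgt" that produces "hsjbgtly".

hsjbgtly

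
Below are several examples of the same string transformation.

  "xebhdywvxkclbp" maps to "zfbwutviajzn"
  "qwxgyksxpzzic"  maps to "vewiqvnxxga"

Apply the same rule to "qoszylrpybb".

qxwjpnwzz

Each output is the input with this applied: delete the first 2 characters, then shift every letter 2 places backward in the alphabet (wrapping around).
"qoszylrpybb" → "szylrpybb" → "qxwjpnwzz".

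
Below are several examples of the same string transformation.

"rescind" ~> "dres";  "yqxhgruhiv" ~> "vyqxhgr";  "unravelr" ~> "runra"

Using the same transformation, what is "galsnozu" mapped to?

ugals

The pattern: move the last character to the front, then delete the last 3 characters.
"galsnozu" → "ugalsnoz" → "ugals".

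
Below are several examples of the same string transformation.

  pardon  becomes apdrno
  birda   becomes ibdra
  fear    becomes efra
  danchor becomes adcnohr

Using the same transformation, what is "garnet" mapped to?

agnrte

Each output is the input with this applied: swap each adjacent pair of characters (1↔2, 3↔4, ...).
"garnet" → "agnrte".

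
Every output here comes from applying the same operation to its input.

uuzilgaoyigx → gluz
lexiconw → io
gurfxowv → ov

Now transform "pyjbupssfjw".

jpu

Each output is the input with this applied: sort the characters into alphabetical order, then keep one character in every 3, starting at position 3 (positions 3rd, 6th, 9th, ...).
For "pyjbupssfjw", step one produces "bfjjppssuwy"; step two turns that into "jpu".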